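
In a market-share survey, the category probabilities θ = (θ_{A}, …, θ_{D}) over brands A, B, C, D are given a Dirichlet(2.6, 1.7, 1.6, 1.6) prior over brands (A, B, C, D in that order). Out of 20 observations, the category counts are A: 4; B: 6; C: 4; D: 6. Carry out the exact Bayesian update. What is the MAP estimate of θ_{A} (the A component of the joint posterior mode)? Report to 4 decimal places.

0.2383

The Dirichlet prior is conjugate to the Multinomial likelihood: each posterior αⱼ = prior αⱼ + observed count nⱼ.
Posterior concentration: (6.6, 7.7, 5.6, 7.6), total = 27.5.
Joint mode component: (α_{A}−1)/(Σα−K) = 5.6/23.5 = 0.2383.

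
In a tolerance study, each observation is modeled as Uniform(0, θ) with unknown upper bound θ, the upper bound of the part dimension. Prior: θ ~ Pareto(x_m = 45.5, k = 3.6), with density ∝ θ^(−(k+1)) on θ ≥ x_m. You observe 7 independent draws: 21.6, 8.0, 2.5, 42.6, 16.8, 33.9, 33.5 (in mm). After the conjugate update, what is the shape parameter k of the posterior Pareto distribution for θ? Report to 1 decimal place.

10.6

A Pareto(scale x_m, shape k) prior on the upper bound θ of Uniform(0, θ) is conjugate: posterior is Pareto(max(x_m, max xᵢ), k + n).
Sample maximum = 42.6; prior scale x_m = 45.5 → posterior scale = max = 45.5.
Posterior shape = 3.6 + 7 = 10.6.
Posterior shape k = 10.6.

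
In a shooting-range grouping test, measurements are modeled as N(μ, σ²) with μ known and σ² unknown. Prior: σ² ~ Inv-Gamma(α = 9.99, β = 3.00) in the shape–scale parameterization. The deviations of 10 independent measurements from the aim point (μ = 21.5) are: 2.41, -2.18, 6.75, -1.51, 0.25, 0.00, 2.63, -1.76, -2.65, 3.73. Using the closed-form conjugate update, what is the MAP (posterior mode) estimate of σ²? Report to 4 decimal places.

With known mean μ and an Inverse-Gamma(α, β) prior on σ², the Normal likelihood is conjugate: posterior is Inv-Gamma(α + n/2, β + Σ(xᵢ−μ)²/2).
Σ(xᵢ−μ)² = (2.41)² + (-2.18)² + (6.75)² + (-1.51)² + (0.25)² + (0.00)² + (2.63)² + (-1.76)² + (-2.65)² + (3.73)² = 89.4155.
Posterior: Inv-Gamma(9.99 + 10/2, 3.00 + 89.4155/2) = Inv-Gamma(14.99, 47.70775).
Mode = β/(α+1) = 47.70775/15.99 = 2.9836.

2.9836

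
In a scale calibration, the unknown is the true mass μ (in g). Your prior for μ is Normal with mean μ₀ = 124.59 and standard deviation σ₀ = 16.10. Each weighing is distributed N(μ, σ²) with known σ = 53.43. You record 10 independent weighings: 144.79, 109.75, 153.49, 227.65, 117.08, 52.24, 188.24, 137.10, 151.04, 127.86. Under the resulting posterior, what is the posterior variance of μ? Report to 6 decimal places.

For Normal data with known variance σ², a Normal(μ₀, σ₀²) prior on μ is conjugate. Posterior precision = 1/σ₀² + n/σ²; posterior mean is the precision-weighted average of μ₀ and x̄.
σ₀² = 16.10² = 259.21, σ² = 53.43² = 2854.7649; σ² + n·σ₀² = 2854.7649 + 10·259.21 = 5446.8649.
Posterior precision = 1/σ₀² + n/σ² = 1/259.21 + 10/2854.7649 = (σ² + n·σ₀²)/(σ₀²σ²) = 5446.8649/(259.21·2854.7649); posterior variance σₙ² = σ₀²σ²/(σ² + n·σ₀²) = 259.21·2854.7649/5446.8649 = 135.854959.

135.854959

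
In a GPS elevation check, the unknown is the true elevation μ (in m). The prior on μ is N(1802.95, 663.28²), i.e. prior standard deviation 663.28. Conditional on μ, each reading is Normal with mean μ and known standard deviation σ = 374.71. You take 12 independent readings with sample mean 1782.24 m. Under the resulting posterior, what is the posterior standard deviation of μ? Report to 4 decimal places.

106.7591

For Normal data with known variance σ², a Normal(μ₀, σ₀²) prior on μ is conjugate. Posterior precision = 1/σ₀² + n/σ²; posterior mean is the precision-weighted average of μ₀ and x̄.
σ₀² = 663.28² = 439940.3584, σ² = 374.71² = 140407.5841; σ² + n·σ₀² = 140407.5841 + 12·439940.3584 = 5419691.8849.
Posterior precision = 1/σ₀² + n/σ² = 1/439940.3584 + 12/140407.5841 = (σ² + n·σ₀²)/(σ₀²σ²) = 5419691.8849/(439940.3584·140407.5841); posterior variance σₙ² = σ₀²σ²/(σ² + n·σ₀²) = 439940.3584·140407.5841/5419691.8849 = 11397.504541.
Posterior SD = √σₙ² = √(439940.3584·140407.5841/5419691.8849) = 106.7591.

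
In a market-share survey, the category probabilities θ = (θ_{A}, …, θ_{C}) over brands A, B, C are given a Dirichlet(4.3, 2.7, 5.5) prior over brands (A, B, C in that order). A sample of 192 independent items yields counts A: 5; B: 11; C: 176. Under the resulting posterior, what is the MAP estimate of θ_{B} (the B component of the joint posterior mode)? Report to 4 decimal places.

0.0630

The Dirichlet prior is conjugate to the Multinomial likelihood: each posterior αⱼ = prior αⱼ + observed count nⱼ.
Posterior concentration: (9.3, 13.7, 181.5), total = 204.5.
Joint mode component: (α_{B}−1)/(Σα−K) = 12.7/201.5 = 0.0630.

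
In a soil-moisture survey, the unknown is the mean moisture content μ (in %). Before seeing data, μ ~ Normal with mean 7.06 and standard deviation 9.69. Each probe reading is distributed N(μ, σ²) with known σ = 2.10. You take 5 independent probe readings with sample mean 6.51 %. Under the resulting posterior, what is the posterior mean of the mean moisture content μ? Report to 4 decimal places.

6.5151

For Normal data with known variance σ², a Normal(μ₀, σ₀²) prior on μ is conjugate. Posterior precision = 1/σ₀² + n/σ²; posterior mean is the precision-weighted average of μ₀ and x̄.
n·x̄ = 5·6.51 = 32.55.
σ₀² = 9.69² = 93.8961, σ² = 2.10² = 4.41; σ² + n·σ₀² = 4.41 + 5·93.8961 = 473.8905.
Posterior mean = (μ₀/σ₀² + n·x̄/σ²)/(1/σ₀² + n/σ²) = (σ²·μ₀ + σ₀²·n·x̄)/(σ² + n·σ₀²) = (4.41·7.06 + 93.8961·32.55)/473.8905 = 3087.452655/473.8905 = 6.5151.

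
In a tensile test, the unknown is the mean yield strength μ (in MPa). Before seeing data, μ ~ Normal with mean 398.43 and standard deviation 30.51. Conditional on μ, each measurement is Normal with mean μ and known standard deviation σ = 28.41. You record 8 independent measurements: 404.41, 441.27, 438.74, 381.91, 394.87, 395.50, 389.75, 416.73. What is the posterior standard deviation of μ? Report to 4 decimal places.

9.5407

For Normal data with known variance σ², a Normal(μ₀, σ₀²) prior on μ is conjugate. Posterior precision = 1/σ₀² + n/σ²; posterior mean is the precision-weighted average of μ₀ and x̄.
σ₀² = 30.51² = 930.8601, σ² = 28.41² = 807.1281; σ² + n·σ₀² = 807.1281 + 8·930.8601 = 8254.0089.
Posterior precision = 1/σ₀² + n/σ² = 1/930.8601 + 8/807.1281 = (σ² + n·σ₀²)/(σ₀²σ²) = 8254.0089/(930.8601·807.1281); posterior variance σₙ² = σ₀²σ²/(σ² + n·σ₀²) = 930.8601·807.1281/8254.0089 = 91.025265.
Posterior SD = √σₙ² = √(930.8601·807.1281/8254.0089) = 9.5407.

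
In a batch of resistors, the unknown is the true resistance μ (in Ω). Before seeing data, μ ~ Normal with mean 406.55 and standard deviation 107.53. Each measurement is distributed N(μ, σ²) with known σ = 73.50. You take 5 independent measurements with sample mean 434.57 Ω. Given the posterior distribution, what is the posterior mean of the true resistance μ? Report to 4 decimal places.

For Normal data with known variance σ², a Normal(μ₀, σ₀²) prior on μ is conjugate. Posterior precision = 1/σ₀² + n/σ²; posterior mean is the precision-weighted average of μ₀ and x̄.
n·x̄ = 5·434.57 = 2172.85.
σ₀² = 107.53² = 11562.7009, σ² = 73.50² = 5402.25; σ² + n·σ₀² = 5402.25 + 5·11562.7009 = 63215.7545.
Posterior mean = (μ₀/σ₀² + n·x̄/σ²)/(1/σ₀² + n/σ²) = (σ²·μ₀ + σ₀²·n·x̄)/(σ² + n·σ₀²) = (5402.25·406.55 + 11562.7009·2172.85)/63215.7545 = 27320299.388065/63215.7545 = 432.1755.

432.1755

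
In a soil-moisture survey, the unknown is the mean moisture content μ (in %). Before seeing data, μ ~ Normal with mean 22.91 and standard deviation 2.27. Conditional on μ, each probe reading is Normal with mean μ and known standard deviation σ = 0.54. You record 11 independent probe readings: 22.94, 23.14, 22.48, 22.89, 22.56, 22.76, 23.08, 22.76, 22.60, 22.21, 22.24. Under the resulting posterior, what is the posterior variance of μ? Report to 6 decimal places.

0.026373

For Normal data with known variance σ², a Normal(μ₀, σ₀²) prior on μ is conjugate. Posterior precision = 1/σ₀² + n/σ²; posterior mean is the precision-weighted average of μ₀ and x̄.
σ₀² = 2.27² = 5.1529, σ² = 0.54² = 0.2916; σ² + n·σ₀² = 0.2916 + 11·5.1529 = 56.9735.
Posterior precision = 1/σ₀² + n/σ² = 1/5.1529 + 11/0.2916 = (σ² + n·σ₀²)/(σ₀²σ²) = 56.9735/(5.1529·0.2916); posterior variance σₙ² = σ₀²σ²/(σ² + n·σ₀²) = 5.1529·0.2916/56.9735 = 0.026373.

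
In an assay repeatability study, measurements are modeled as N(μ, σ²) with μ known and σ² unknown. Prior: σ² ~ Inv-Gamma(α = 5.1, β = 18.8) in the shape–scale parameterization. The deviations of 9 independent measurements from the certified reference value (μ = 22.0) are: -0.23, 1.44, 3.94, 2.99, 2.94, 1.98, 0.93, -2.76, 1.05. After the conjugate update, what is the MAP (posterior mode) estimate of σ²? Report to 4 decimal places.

With known mean μ and an Inverse-Gamma(α, β) prior on σ², the Normal likelihood is conjugate: posterior is Inv-Gamma(α + n/2, β + Σ(xᵢ−μ)²/2).
Σ(xᵢ−μ)² = (-0.23)² + (1.44)² + (3.94)² + (2.99)² + (2.94)² + (1.98)² + (0.93)² + (-2.76)² + (1.05)² = 48.7392.
Posterior: Inv-Gamma(5.1 + 9/2, 18.8 + 48.7392/2) = Inv-Gamma(9.60, 43.16960).
Mode = β/(α+1) = 43.16960/10.60 = 4.0726.

4.0726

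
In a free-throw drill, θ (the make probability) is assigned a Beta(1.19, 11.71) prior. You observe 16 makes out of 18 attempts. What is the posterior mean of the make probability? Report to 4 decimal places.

0.5563

The Beta prior is conjugate to a Binomial/Bernoulli likelihood; the update adds successes to α and failures to β.
Posterior: Beta(α+k, β+n−k) = Beta(1.19+16, 11.71+2) = Beta(17.19, 13.71).
Posterior mean = α/(α+β) = 17.19/30.90 = 0.5563.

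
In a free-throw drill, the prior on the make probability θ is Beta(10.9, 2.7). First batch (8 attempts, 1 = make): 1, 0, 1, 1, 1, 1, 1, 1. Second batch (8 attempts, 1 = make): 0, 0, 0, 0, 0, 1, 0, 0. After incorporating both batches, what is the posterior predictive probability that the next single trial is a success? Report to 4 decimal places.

The Beta prior is conjugate to a Binomial/Bernoulli likelihood; the update adds successes to α and failures to β.
After batch 1: Beta(10.9+7, 2.7+1) = Beta(17.9, 3.7).
After batch 2: Beta(17.9+1, 3.7+7) = Beta(18.9, 10.7).
For a single future Bernoulli trial, P(success | data) = α/(α+β) = 0.6385.

0.6385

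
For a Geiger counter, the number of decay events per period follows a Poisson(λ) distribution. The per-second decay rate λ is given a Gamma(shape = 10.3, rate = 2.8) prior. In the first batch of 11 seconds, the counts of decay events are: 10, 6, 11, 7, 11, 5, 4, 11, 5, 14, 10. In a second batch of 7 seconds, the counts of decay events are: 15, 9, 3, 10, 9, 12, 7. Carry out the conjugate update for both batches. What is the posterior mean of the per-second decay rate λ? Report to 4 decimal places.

8.1394

With a Gamma(shape α, rate β) prior, the Poisson likelihood is conjugate: the posterior is Gamma(α + ΣXᵢ, β + n).
Batch 1: sum of counts S = 94 over n = 11 seconds.
After batch 1: Gamma(α+S, β+n) = Gamma(10.3+94, 2.8+11) = Gamma(104.3, 13.8).
Batch 2: sum of counts S = 65 over n = 7 seconds.
After batch 2: Gamma(α+S, β+n) = Gamma(104.3+65, 13.8+7) = Gamma(169.3, 20.8).
Posterior mean = α/β = 169.3/20.8 = 8.1394.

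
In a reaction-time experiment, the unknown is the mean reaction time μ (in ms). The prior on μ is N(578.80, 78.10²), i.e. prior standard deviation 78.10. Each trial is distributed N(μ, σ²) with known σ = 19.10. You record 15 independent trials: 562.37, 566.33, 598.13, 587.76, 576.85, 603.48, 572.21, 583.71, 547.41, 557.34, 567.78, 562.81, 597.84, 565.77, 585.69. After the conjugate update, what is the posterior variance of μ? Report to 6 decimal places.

For Normal data with known variance σ², a Normal(μ₀, σ₀²) prior on μ is conjugate. Posterior precision = 1/σ₀² + n/σ²; posterior mean is the precision-weighted average of μ₀ and x̄.
σ₀² = 78.10² = 6099.61, σ² = 19.10² = 364.81; σ² + n·σ₀² = 364.81 + 15·6099.61 = 91858.96.
Posterior precision = 1/σ₀² + n/σ² = 1/6099.61 + 15/364.81 = (σ² + n·σ₀²)/(σ₀²σ²) = 91858.96/(6099.61·364.81); posterior variance σₙ² = σ₀²σ²/(σ² + n·σ₀²) = 6099.61·364.81/91858.96 = 24.224079.

24.224079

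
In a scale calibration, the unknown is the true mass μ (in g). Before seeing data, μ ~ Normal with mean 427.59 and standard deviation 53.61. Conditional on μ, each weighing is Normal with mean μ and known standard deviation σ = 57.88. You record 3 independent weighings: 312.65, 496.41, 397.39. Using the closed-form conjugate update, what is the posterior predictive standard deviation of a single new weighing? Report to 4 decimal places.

64.4540

For Normal data with known variance σ², a Normal(μ₀, σ₀²) prior on μ is conjugate. Posterior precision = 1/σ₀² + n/σ²; posterior mean is the precision-weighted average of μ₀ and x̄.
σ₀² = 53.61² = 2874.0321, σ² = 57.88² = 3350.0944; σ² + n·σ₀² = 3350.0944 + 3·2874.0321 = 11972.1907.
Posterior precision = 1/σ₀² + n/σ² = 1/2874.0321 + 3/3350.0944 = (σ² + n·σ₀²)/(σ₀²σ²) = 11972.1907/(2874.0321·3350.0944); posterior variance σₙ² = σ₀²σ²/(σ² + n·σ₀²) = 2874.0321·3350.0944/11972.1907 = 804.220304.
Predictive variance for one new observation = σₙ² + σ² = 2874.0321·3350.0944/11972.1907 + 3350.0944 = σ²·(σ₀² + 11972.1907)/11972.1907 = 3350.0944·14846.2228/11972.1907 = 4154.314704; SD = √(3350.0944·14846.2228/11972.1907) = 64.4540.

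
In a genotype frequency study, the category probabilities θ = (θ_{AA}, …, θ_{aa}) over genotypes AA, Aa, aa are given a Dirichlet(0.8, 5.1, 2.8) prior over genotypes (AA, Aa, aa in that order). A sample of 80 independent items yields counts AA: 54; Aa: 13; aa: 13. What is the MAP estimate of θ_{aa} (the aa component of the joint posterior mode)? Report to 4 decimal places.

The Dirichlet prior is conjugate to the Multinomial likelihood: each posterior αⱼ = prior αⱼ + observed count nⱼ.
Posterior concentration: (54.8, 18.1, 15.8), total = 88.7.
Joint mode component: (α_{aa}−1)/(Σα−K) = 14.8/85.7 = 0.1727.

0.1727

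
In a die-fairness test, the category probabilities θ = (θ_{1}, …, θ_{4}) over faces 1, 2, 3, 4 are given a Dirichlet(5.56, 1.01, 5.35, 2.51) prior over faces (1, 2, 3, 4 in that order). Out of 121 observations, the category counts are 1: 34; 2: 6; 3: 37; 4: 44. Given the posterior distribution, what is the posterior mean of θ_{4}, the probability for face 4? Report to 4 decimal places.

0.3434

The Dirichlet prior is conjugate to the Multinomial likelihood: each posterior αⱼ = prior αⱼ + observed count nⱼ.
Posterior concentration: (39.56, 7.01, 42.35, 46.51), total = 135.43.
E[θ_{4}|data] = α_{4}/Σα = 46.51/135.43 = 0.3434.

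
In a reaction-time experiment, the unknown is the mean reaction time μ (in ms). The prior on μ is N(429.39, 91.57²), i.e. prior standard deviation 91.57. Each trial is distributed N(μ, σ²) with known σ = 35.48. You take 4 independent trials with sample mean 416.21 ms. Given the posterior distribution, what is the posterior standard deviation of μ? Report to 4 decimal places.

For Normal data with known variance σ², a Normal(μ₀, σ₀²) prior on μ is conjugate. Posterior precision = 1/σ₀² + n/σ²; posterior mean is the precision-weighted average of μ₀ and x̄.
σ₀² = 91.57² = 8385.0649, σ² = 35.48² = 1258.8304; σ² + n·σ₀² = 1258.8304 + 4·8385.0649 = 34799.09.
Posterior precision = 1/σ₀² + n/σ² = 1/8385.0649 + 4/1258.8304 = (σ² + n·σ₀²)/(σ₀²σ²) = 34799.09/(8385.0649·1258.8304); posterior variance σₙ² = σ₀²σ²/(σ² + n·σ₀²) = 8385.0649·1258.8304/34799.09 = 303.323294.
Posterior SD = √σₙ² = √(8385.0649·1258.8304/34799.09) = 17.4162.

17.4162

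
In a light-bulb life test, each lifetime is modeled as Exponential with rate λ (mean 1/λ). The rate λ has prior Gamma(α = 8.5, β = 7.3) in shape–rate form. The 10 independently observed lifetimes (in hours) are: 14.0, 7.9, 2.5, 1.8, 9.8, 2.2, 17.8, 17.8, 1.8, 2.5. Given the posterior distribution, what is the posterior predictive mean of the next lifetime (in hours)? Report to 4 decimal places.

4.8800

With a Gamma(shape α, rate β) prior on the exponential rate λ, the posterior after n observations with total T = Σxᵢ is Gamma(α+n, β+T).
Sum of observations T = 78.1 hours; n = 10.
Posterior: Gamma(8.5+10, 7.3+78.1) = Gamma(18.5, 85.4).
The predictive distribution for the next observation is Lomax; its mean is β/(α−1) = 85.4/17.5 = 4.8800.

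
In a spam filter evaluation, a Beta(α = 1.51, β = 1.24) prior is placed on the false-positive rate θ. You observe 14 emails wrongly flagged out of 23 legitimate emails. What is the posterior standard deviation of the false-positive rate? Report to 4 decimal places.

0.0946

The Beta prior is conjugate to a Binomial/Bernoulli likelihood; the update adds successes to α and failures to β.
Posterior: Beta(α+k, β+n−k) = Beta(1.51+14, 1.24+9) = Beta(15.51, 10.24).
Var = αβ/((α+β)²(α+β+1)) = 15.51·10.24/(25.75²·26.75) = 0.00895434; SD = √0.00895434 = 0.0946.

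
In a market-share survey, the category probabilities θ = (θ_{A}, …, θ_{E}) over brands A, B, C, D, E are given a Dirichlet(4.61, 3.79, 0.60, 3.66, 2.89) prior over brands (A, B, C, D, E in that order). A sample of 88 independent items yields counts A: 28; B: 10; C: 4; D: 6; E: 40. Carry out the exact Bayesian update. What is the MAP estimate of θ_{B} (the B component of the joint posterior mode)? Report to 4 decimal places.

0.1298

The Dirichlet prior is conjugate to the Multinomial likelihood: each posterior αⱼ = prior αⱼ + observed count nⱼ.
Posterior concentration: (32.61, 13.79, 4.60, 9.66, 42.89), total = 103.55.
Joint mode component: (α_{B}−1)/(Σα−K) = 12.79/98.55 = 0.1298.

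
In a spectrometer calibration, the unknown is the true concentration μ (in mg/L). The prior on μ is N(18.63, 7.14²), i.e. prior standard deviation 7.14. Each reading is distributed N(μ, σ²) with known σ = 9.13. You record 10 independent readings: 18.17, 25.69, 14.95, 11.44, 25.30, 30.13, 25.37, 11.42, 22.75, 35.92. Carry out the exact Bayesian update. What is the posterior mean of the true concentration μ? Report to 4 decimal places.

21.6244

For Normal data with known variance σ², a Normal(μ₀, σ₀²) prior on μ is conjugate. Posterior precision = 1/σ₀² + n/σ²; posterior mean is the precision-weighted average of μ₀ and x̄.
Σxᵢ = 18.17 + 25.69 + 14.95 + 11.44 + 25.30 + 30.13 + 25.37 + 11.42 + 22.75 + 35.92 = 221.14, so n·x̄ = 221.14.
σ₀² = 7.14² = 50.9796, σ² = 9.13² = 83.3569; σ² + n·σ₀² = 83.3569 + 10·50.9796 = 593.1529.
Posterior mean = (μ₀/σ₀² + n·x̄/σ²)/(1/σ₀² + n/σ²) = (σ²·μ₀ + σ₀²·n·x̄)/(σ² + n·σ₀²) = (83.3569·18.63 + 50.9796·221.14)/593.1529 = 12826.567791/593.1529 = 21.6244.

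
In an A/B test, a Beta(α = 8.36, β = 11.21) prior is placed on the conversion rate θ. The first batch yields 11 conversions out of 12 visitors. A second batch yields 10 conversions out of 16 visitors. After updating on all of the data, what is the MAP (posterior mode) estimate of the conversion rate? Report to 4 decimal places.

The Beta prior is conjugate to a Binomial/Bernoulli likelihood; the update adds successes to α and failures to β.
After batch 1: Beta(8.36+11, 11.21+1) = Beta(19.36, 12.21).
After batch 2: Beta(19.36+10, 12.21+6) = Beta(29.36, 18.21).
Mode of Beta(a,b) for a,b>1 is (a−1)/(a+b−2) = 28.36/45.57 = 0.6223.

0.6223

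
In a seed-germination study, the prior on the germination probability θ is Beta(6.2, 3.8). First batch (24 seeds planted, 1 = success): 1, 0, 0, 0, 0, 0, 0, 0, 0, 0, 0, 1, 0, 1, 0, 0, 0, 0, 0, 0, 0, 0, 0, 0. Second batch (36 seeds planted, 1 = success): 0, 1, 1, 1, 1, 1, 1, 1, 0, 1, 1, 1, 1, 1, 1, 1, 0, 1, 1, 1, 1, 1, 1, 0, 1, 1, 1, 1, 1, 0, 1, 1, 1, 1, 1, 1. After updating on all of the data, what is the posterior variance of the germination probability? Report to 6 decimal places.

0.003443

The Beta prior is conjugate to a Binomial/Bernoulli likelihood; the update adds successes to α and failures to β.
After batch 1: Beta(6.2+3, 3.8+21) = Beta(9.2, 24.8).
After batch 2: Beta(9.2+31, 24.8+5) = Beta(40.2, 29.8).
Var = αβ/((α+β)²(α+β+1)) = 40.2·29.8/(70.0²·71.0) = 0.003443.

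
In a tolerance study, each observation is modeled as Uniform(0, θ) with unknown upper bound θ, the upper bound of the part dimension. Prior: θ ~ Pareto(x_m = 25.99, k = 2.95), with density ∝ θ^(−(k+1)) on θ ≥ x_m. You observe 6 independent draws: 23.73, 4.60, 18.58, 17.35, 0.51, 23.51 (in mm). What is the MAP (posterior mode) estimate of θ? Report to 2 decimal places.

25.99

A Pareto(scale x_m, shape k) prior on the upper bound θ of Uniform(0, θ) is conjugate: posterior is Pareto(max(x_m, max xᵢ), k + n).
Sample maximum = 23.73; prior scale x_m = 25.99 → posterior scale = max = 25.99.
Posterior shape = 2.95 + 6 = 8.95.
The Pareto density is decreasing on [x_m, ∞), so the mode is x_m = 25.99.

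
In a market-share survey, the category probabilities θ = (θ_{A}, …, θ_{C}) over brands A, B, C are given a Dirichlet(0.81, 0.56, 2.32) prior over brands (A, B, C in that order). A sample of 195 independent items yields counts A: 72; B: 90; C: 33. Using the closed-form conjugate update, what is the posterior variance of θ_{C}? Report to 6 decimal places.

The Dirichlet prior is conjugate to the Multinomial likelihood: each posterior αⱼ = prior αⱼ + observed count nⱼ.
Posterior concentration: (72.81, 90.56, 35.32), total = 198.69.
Var[θ_j] = α_j(Σα−α_j)/((Σα)²(Σα+1)) = 35.32·163.37/(198.69²·199.69) = 0.000732.

0.000732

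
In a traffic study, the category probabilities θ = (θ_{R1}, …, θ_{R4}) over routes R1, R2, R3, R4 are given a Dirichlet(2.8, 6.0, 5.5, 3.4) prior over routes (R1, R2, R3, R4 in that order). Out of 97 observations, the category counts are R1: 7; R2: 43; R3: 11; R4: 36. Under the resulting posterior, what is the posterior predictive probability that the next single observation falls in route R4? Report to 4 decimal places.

The Dirichlet prior is conjugate to the Multinomial likelihood: each posterior αⱼ = prior αⱼ + observed count nⱼ.
Posterior concentration: (9.8, 49.0, 16.5, 39.4), total = 114.7.
P(next = R4 | data) = α_{R4}/Σα = 0.3435.

0.3435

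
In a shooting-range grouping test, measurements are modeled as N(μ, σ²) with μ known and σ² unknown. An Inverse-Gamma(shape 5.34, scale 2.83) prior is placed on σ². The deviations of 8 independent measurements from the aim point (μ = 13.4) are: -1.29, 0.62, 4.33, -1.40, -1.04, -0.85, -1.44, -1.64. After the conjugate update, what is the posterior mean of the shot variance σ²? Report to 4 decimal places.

2.0974

With known mean μ and an Inverse-Gamma(α, β) prior on σ², the Normal likelihood is conjugate: posterior is Inv-Gamma(α + n/2, β + Σ(xᵢ−μ)²/2).
Σ(xᵢ−μ)² = (-1.29)² + (0.62)² + (4.33)² + (-1.40)² + (-1.04)² + (-0.85)² + (-1.44)² + (-1.64)² = 29.3247.
Posterior: Inv-Gamma(5.34 + 8/2, 2.83 + 29.3247/2) = Inv-Gamma(9.34, 17.49235).
E[σ²|data] = β/(α−1) = 17.49235/8.34 = 2.0974.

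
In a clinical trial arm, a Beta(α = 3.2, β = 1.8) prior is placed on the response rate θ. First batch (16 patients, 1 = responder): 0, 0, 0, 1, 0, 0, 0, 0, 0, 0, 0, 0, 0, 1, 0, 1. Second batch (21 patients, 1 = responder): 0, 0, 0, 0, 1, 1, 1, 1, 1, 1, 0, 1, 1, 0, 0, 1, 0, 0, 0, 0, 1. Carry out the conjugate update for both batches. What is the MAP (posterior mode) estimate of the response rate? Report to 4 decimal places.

0.3800

The Beta prior is conjugate to a Binomial/Bernoulli likelihood; the update adds successes to α and failures to β.
After batch 1: Beta(3.2+3, 1.8+13) = Beta(6.2, 14.8).
After batch 2: Beta(6.2+10, 14.8+11) = Beta(16.2, 25.8).
Mode of Beta(a,b) for a,b>1 is (a−1)/(a+b−2) = 15.2/40.0 = 0.3800.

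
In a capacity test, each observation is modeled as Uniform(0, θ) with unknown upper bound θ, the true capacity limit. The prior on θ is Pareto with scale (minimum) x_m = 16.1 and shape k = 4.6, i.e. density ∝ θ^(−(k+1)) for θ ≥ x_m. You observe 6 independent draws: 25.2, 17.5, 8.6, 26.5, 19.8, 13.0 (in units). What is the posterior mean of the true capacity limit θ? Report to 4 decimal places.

A Pareto(scale x_m, shape k) prior on the upper bound θ of Uniform(0, θ) is conjugate: posterior is Pareto(max(x_m, max xᵢ), k + n).
Sample maximum = 26.5; prior scale x_m = 16.1 → posterior scale = max = 26.5.
Posterior shape = 4.6 + 6 = 10.6.
E[θ|data] = k·x_m/(k−1) = 10.6·26.5/9.6 = 29.2604.

29.2604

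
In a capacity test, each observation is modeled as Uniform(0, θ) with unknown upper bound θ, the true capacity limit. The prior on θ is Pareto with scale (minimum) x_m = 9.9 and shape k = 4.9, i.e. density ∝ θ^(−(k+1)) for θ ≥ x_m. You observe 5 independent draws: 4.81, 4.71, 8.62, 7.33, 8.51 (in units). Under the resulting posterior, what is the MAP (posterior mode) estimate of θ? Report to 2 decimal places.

9.90

A Pareto(scale x_m, shape k) prior on the upper bound θ of Uniform(0, θ) is conjugate: posterior is Pareto(max(x_m, max xᵢ), k + n).
Sample maximum = 8.62; prior scale x_m = 9.9 → posterior scale = max = 9.90.
Posterior shape = 4.9 + 5 = 9.9.
The Pareto density is decreasing on [x_m, ∞), so the mode is x_m = 9.90.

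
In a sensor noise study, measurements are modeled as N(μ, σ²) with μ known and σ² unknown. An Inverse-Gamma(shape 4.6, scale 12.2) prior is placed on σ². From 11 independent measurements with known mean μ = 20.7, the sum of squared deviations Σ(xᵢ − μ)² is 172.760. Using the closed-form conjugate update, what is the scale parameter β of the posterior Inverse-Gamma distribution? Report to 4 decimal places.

98.5800

With known mean μ and an Inverse-Gamma(α, β) prior on σ², the Normal likelihood is conjugate: posterior is Inv-Gamma(α + n/2, β + Σ(xᵢ−μ)²/2).
Posterior: Inv-Gamma(4.6 + 11/2, 12.2 + 172.760/2) = Inv-Gamma(10.10, 98.5800).
Posterior β = 98.5800.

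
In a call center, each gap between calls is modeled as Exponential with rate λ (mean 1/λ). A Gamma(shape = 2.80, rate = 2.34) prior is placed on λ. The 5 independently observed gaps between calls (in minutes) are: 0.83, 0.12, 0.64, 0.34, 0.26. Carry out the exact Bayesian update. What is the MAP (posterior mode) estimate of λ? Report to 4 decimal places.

With a Gamma(shape α, rate β) prior on the exponential rate λ, the posterior after n observations with total T = Σxᵢ is Gamma(α+n, β+T).
Sum of observations T = 2.19 minutes; n = 5.
Posterior: Gamma(2.80+5, 2.34+2.19) = Gamma(7.80, 4.53).
Mode = (α−1)/β = 1.5011.

1.5011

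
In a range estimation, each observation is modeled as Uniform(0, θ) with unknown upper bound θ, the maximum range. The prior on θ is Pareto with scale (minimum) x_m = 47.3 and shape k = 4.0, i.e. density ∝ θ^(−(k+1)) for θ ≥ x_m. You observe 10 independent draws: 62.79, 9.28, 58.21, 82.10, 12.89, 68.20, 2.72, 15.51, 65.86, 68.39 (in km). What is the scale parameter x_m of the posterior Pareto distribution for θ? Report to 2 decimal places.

82.10

A Pareto(scale x_m, shape k) prior on the upper bound θ of Uniform(0, θ) is conjugate: posterior is Pareto(max(x_m, max xᵢ), k + n).
Sample maximum = 82.10; prior scale x_m = 47.3 → posterior scale = max = 82.10.
Posterior shape = 4.0 + 10 = 14.0.
Posterior scale x_m = 82.10.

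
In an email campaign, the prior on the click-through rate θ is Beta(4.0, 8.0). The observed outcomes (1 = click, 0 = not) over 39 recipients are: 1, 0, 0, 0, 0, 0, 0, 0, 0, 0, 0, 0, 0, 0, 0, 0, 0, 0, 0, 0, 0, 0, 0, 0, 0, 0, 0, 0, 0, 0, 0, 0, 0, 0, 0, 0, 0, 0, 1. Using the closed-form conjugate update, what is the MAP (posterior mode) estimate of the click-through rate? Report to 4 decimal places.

The Beta prior is conjugate to a Binomial/Bernoulli likelihood; the update adds successes to α and failures to β.
Posterior: Beta(α+k, β+n−k) = Beta(4.0+2, 8.0+37) = Beta(6.0, 45.0).
Mode of Beta(a,b) for a,b>1 is (a−1)/(a+b−2) = 5.0/49.0 = 0.1020.

0.1020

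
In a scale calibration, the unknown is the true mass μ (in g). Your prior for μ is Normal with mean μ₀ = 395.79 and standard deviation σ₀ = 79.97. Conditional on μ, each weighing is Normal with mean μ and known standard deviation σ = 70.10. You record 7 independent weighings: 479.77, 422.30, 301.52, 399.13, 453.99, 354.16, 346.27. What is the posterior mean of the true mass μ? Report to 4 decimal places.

394.0663

For Normal data with known variance σ², a Normal(μ₀, σ₀²) prior on μ is conjugate. Posterior precision = 1/σ₀² + n/σ²; posterior mean is the precision-weighted average of μ₀ and x̄.
Σxᵢ = 479.77 + 422.30 + 301.52 + 399.13 + 453.99 + 354.16 + 346.27 = 2757.14, so n·x̄ = 2757.14.
σ₀² = 79.97² = 6395.2009, σ² = 70.10² = 4914.01; σ² + n·σ₀² = 4914.01 + 7·6395.2009 = 49680.4163.
Posterior mean = (μ₀/σ₀² + n·x̄/σ²)/(1/σ₀² + n/σ²) = (σ²·μ₀ + σ₀²·n·x̄)/(σ² + n·σ₀²) = (4914.01·395.79 + 6395.2009·2757.14)/49680.4163 = 19577380.227326/49680.4163 = 394.0663.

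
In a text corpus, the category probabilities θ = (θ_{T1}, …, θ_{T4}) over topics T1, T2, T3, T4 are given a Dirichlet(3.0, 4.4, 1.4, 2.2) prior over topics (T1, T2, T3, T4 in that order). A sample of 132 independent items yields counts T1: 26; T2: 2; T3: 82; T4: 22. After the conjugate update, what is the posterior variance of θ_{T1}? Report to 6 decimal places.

The Dirichlet prior is conjugate to the Multinomial likelihood: each posterior αⱼ = prior αⱼ + observed count nⱼ.
Posterior concentration: (29.0, 6.4, 83.4, 24.2), total = 143.0.
Var[θ_j] = α_j(Σα−α_j)/((Σα)²(Σα+1)) = 29.0·114.0/(143.0²·144.0) = 0.001123.

0.001123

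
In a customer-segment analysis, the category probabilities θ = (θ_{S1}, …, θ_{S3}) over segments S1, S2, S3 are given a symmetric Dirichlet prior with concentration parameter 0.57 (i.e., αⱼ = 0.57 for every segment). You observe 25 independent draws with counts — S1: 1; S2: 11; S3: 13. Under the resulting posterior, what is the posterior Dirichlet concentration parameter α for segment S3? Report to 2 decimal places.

The Dirichlet prior is conjugate to the Multinomial likelihood: each posterior αⱼ = prior αⱼ + observed count nⱼ.
Posterior concentration: (1.57, 11.57, 13.57), total = 26.71.
α_{S3} = 0.57 + 13 = 13.57.

13.57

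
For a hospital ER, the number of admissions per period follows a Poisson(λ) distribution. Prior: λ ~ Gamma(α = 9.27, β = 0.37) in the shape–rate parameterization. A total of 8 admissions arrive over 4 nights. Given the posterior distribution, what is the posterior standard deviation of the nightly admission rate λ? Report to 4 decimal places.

0.9510

With a Gamma(shape α, rate β) prior, the Poisson likelihood is conjugate: the posterior is Gamma(α + ΣXᵢ, β + n).
Posterior: Gamma(α+S, β+n) = Gamma(9.27+8, 0.37+4) = Gamma(17.27, 4.37).
SD = √α/β = √17.27/4.37 = 0.9510.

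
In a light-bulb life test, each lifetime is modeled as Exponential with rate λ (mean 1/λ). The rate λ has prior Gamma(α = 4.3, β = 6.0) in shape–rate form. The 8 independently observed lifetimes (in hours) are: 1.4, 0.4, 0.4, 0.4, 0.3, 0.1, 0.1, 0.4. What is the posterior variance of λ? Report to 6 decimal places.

With a Gamma(shape α, rate β) prior on the exponential rate λ, the posterior after n observations with total T = Σxᵢ is Gamma(α+n, β+T).
Sum of observations T = 3.5 hours; n = 8.
Posterior: Gamma(4.3+8, 6.0+3.5) = Gamma(12.3, 9.5).
Var = α/β² = 0.136288.

0.136288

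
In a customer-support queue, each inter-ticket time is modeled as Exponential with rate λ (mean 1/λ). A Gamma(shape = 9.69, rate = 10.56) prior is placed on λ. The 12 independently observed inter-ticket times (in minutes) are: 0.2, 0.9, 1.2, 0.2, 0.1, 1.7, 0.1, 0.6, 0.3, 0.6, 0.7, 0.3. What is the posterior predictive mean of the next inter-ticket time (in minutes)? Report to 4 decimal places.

0.8439

With a Gamma(shape α, rate β) prior on the exponential rate λ, the posterior after n observations with total T = Σxᵢ is Gamma(α+n, β+T).
Sum of observations T = 6.9 minutes; n = 12.
Posterior: Gamma(9.69+12, 10.56+6.9) = Gamma(21.69, 17.46).
The predictive distribution for the next observation is Lomax; its mean is β/(α−1) = 17.46/20.69 = 0.8439.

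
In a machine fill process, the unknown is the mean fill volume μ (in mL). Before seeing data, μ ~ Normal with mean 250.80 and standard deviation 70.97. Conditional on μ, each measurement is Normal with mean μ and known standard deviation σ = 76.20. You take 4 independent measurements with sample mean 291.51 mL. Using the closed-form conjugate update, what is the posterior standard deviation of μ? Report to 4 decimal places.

33.5686

For Normal data with known variance σ², a Normal(μ₀, σ₀²) prior on μ is conjugate. Posterior precision = 1/σ₀² + n/σ²; posterior mean is the precision-weighted average of μ₀ and x̄.
σ₀² = 70.97² = 5036.7409, σ² = 76.20² = 5806.44; σ² + n·σ₀² = 5806.44 + 4·5036.7409 = 25953.4036.
Posterior precision = 1/σ₀² + n/σ² = 1/5036.7409 + 4/5806.44 = (σ² + n·σ₀²)/(σ₀²σ²) = 25953.4036/(5036.7409·5806.44); posterior variance σₙ² = σ₀²σ²/(σ² + n·σ₀²) = 5036.7409·5806.44/25953.4036 = 1126.847726.
Posterior SD = √σₙ² = √(5036.7409·5806.44/25953.4036) = 33.5686.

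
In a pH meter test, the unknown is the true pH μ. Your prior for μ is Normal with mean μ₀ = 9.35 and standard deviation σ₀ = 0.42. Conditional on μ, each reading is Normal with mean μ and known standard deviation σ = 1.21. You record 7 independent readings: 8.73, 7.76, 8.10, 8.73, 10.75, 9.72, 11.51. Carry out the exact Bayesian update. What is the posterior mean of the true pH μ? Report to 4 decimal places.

9.3402

For Normal data with known variance σ², a Normal(μ₀, σ₀²) prior on μ is conjugate. Posterior precision = 1/σ₀² + n/σ²; posterior mean is the precision-weighted average of μ₀ and x̄.
Σxᵢ = 8.73 + 7.76 + 8.10 + 8.73 + 10.75 + 9.72 + 11.51 = 65.3, so n·x̄ = 65.3.
σ₀² = 0.42² = 0.1764, σ² = 1.21² = 1.4641; σ² + n·σ₀² = 1.4641 + 7·0.1764 = 2.6989.
Posterior mean = (μ₀/σ₀² + n·x̄/σ²)/(1/σ₀² + n/σ²) = (σ²·μ₀ + σ₀²·n·x̄)/(σ² + n·σ₀²) = (1.4641·9.35 + 0.1764·65.3)/2.6989 = 25.208255/2.6989 = 9.3402.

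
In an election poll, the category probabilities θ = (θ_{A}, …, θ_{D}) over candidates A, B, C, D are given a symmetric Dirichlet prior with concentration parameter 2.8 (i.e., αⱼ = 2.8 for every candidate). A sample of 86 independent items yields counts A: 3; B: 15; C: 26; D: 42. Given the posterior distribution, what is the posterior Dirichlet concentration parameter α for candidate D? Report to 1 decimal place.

The Dirichlet prior is conjugate to the Multinomial likelihood: each posterior αⱼ = prior αⱼ + observed count nⱼ.
Posterior concentration: (5.8, 17.8, 28.8, 44.8), total = 97.2.
α_{D} = 2.8 + 42 = 44.8.

44.8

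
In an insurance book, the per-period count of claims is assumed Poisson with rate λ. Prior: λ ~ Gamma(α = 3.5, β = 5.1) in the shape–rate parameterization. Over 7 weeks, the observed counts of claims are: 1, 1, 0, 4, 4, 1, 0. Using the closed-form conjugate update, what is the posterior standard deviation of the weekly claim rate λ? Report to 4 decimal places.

With a Gamma(shape α, rate β) prior, the Poisson likelihood is conjugate: the posterior is Gamma(α + ΣXᵢ, β + n).
Sum of counts S = 11 over n = 7 weeks.
Posterior: Gamma(α+S, β+n) = Gamma(3.5+11, 5.1+7) = Gamma(14.5, 12.1).
SD = √α/β = √14.5/12.1 = 0.3147.

0.3147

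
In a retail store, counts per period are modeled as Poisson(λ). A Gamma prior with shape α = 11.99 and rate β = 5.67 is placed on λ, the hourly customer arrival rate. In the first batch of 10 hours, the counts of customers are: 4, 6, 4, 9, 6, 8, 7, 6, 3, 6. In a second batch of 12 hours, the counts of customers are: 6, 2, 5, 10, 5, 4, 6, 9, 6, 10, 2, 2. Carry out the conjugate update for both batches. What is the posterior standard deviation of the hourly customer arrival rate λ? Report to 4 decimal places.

0.4245

With a Gamma(shape α, rate β) prior, the Poisson likelihood is conjugate: the posterior is Gamma(α + ΣXᵢ, β + n).
Batch 1: sum of counts S = 59 over n = 10 hours.
After batch 1: Gamma(α+S, β+n) = Gamma(11.99+59, 5.67+10) = Gamma(70.99, 15.67).
Batch 2: sum of counts S = 67 over n = 12 hours.
After batch 2: Gamma(α+S, β+n) = Gamma(70.99+67, 15.67+12) = Gamma(137.99, 27.67).
SD = √α/β = √137.99/27.67 = 0.4245.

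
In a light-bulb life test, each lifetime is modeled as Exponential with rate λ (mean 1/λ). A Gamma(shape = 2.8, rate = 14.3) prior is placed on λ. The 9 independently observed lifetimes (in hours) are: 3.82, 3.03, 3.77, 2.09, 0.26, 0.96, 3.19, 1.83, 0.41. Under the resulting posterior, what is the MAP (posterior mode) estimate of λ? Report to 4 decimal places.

With a Gamma(shape α, rate β) prior on the exponential rate λ, the posterior after n observations with total T = Σxᵢ is Gamma(α+n, β+T).
Sum of observations T = 19.36 hours; n = 9.
Posterior: Gamma(2.8+9, 14.3+19.36) = Gamma(11.8, 33.66).
Mode = (α−1)/β = 0.3209.

0.3209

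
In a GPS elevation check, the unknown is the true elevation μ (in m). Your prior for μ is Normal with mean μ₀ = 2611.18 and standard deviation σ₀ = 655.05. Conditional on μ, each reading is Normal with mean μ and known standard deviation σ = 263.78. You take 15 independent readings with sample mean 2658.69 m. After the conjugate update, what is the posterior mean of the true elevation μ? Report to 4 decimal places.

For Normal data with known variance σ², a Normal(μ₀, σ₀²) prior on μ is conjugate. Posterior precision = 1/σ₀² + n/σ²; posterior mean is the precision-weighted average of μ₀ and x̄.
n·x̄ = 15·2658.69 = 39880.35.
σ₀² = 655.05² = 429090.5025, σ² = 263.78² = 69579.8884; σ² + n·σ₀² = 69579.8884 + 15·429090.5025 = 6505937.4259.
Posterior mean = (μ₀/σ₀² + n·x̄/σ²)/(1/σ₀² + n/σ²) = (σ²·μ₀ + σ₀²·n·x̄)/(σ² + n·σ₀²) = (69579.8884·2611.18 + 429090.5025·39880.35)/6505937.4259 = 17293965034.368187/6505937.4259 = 2658.1819.

2658.1819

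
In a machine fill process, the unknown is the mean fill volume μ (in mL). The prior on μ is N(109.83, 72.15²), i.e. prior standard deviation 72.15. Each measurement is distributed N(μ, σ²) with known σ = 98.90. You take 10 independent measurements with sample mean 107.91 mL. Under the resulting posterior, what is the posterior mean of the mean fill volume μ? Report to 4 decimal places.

108.2137

For Normal data with known variance σ², a Normal(μ₀, σ₀²) prior on μ is conjugate. Posterior precision = 1/σ₀² + n/σ²; posterior mean is the precision-weighted average of μ₀ and x̄.
n·x̄ = 10·107.91 = 1079.1.
σ₀² = 72.15² = 5205.6225, σ² = 98.90² = 9781.21; σ² + n·σ₀² = 9781.21 + 10·5205.6225 = 61837.435.
Posterior mean = (μ₀/σ₀² + n·x̄/σ²)/(1/σ₀² + n/σ²) = (σ²·μ₀ + σ₀²·n·x̄)/(σ² + n·σ₀²) = (9781.21·109.83 + 5205.6225·1079.1)/61837.435 = 6691657.53405/61837.435 = 108.2137.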